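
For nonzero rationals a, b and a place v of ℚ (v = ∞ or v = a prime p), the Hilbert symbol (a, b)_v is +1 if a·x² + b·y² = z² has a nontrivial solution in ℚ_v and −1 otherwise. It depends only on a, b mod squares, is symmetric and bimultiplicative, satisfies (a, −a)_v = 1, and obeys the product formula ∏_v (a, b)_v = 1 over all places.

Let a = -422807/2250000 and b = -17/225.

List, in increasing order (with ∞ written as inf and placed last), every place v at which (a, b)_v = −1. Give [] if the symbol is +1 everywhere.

[19, inf]

(a, b) ≡ (-1463, -17) mod (ℚ^×)²; places V = {2, 3, 5, 7, 11, 17, 19, ∞}.
(a,b)_∞: sgn(-1463)=−, sgn(-17)=−, so -1.
(a,b)_7: α=1, u≡4; β=0, v≡4 (mod 7); (4|7)=+1, (4|7)=+1; sign (−1)^0·+1^0·+1^1 = +1.
(a,b)_11: α=1, u≡6; β=0, v≡1 (mod 11); (6|11)=-1, (1|11)=+1; sign (−1)^0·-1^0·+1^1 = +1.
(a,b)_5: α=-6, u≡2; β=-2, v≡2 (mod 5); (2|5)=-1, (2|5)=-1; sign (−1)^0·-1^-2·-1^-6 = +1.
(a,b)_2: α=-4, β=0; u≡1, v≡7 (mod 8); ε(u)ε(v)=0·1, αω(v)=-4·0, βω(u)=0·0; sum ≡ 0  ⇒  +1.
(a,b)_19: α=1, u≡15; β=0, v≡12 (mod 19); (15|19)=-1, (12|19)=-1; sign (−1)^0·-1^0·-1^1 = -1.
(a,b)_17: α=2, u≡1; β=1, v≡4 (mod 17); (1|17)=+1, (4|17)=+1; sign (−1)^0·+1^1·+1^2 = +1.
(a,b)_3: α=-2, u≡1; β=-2, v≡1 (mod 3); (1|3)=+1, (1|3)=+1; sign (−1)^0·+1^-2·+1^-2 = +1.
Ram(-1463, -17) = {19, ∞}; no ℚ_19-point on the conic.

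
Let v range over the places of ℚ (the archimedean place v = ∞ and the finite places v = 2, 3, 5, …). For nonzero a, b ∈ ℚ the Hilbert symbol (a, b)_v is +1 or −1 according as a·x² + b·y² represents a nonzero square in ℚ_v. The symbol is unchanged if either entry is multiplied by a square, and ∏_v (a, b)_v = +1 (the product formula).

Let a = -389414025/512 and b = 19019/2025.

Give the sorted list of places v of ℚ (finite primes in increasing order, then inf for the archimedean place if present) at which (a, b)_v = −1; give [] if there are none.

[11, 13]

Mod squares: a ≡ -418, b ≡ 19019. Check v ∈ {∞, 2, 3, 5, 7, 11, 13, 19}.
v=7: a=7^2·(≡1), b=7^1·(≡4) mod 7; (1|7)=+1, (4|7)=+1; (−1)^{2·1·3}·(+1)^1·(+1)^2 = +1.
v=2: v_2(a)=-9, v_2(b)=0; units ≡ 7, 3 (mod 8); ε·ε+αω+βω = 1·1+-9·1+0·0 ≡ 0  ⇒  (a,b)_2 = +1.
v=3: a=3^2·(≡2), b=3^-4·(≡2) mod 3; (2|3)=-1, (2|3)=-1; (−1)^{2·-4·1}·(-1)^-4·(-1)^2 = +1.
v=∞: -418 < 0 and 19019 > 0  ⇒  (a,b)_∞ = +1.
v=11: a=11^1·(≡6), b=11^1·(≡2) mod 11; (6|11)=-1, (2|11)=-1; (−1)^{1·1·5}·(-1)^1·(-1)^1 = -1.
v=13: a=13^2·(≡5), b=13^1·(≡2) mod 13; (5|13)=-1, (2|13)=-1; (−1)^{2·1·6}·(-1)^1·(-1)^2 = -1.
v=19: a=19^1·(≡4), b=19^1·(≡15) mod 19; (4|19)=+1, (15|19)=-1; (−1)^{1·1·9}·(+1)^1·(-1)^1 = +1.
v=5: a=5^2·(≡2), b=5^-2·(≡4) mod 5; (2|5)=-1, (4|5)=+1; (−1)^{2·-2·2}·(-1)^-2·(+1)^2 = +1.
|Ram(-418, 19019)| = 2, even; anisotropic at {11, 13}.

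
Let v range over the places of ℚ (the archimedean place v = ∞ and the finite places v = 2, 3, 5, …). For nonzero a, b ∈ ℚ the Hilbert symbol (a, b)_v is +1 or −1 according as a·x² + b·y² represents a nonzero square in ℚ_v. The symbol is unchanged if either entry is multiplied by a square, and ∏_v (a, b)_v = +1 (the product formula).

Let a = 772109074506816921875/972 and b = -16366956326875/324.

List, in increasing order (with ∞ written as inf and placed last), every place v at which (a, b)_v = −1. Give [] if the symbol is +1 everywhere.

[3, 7, 11, 29]

(a, b) ≡ (90321, -15283) mod (ℚ^×)²; places V = {2, 3, 5, 7, 11, 13, 17, 23, 29, 31, ∞}.
(a,b)_11: α=3, u≡3; β=2, v≡2 (mod 11); (3|11)=+1, (2|11)=-1; sign (−1)^0·+1^2·-1^3 = -1.
(a,b)_31: α=2, u≡20; β=1, v≡6 (mod 31); (20|31)=+1, (6|31)=-1; sign (−1)^0·+1^1·-1^2 = +1.
(a,b)_29: α=0, u≡26; β=1, v≡5 (mod 29); (26|29)=-1, (5|29)=+1; sign (−1)^0·-1^1·+1^0 = -1.
(a,b)_17: α=5, u≡15; β=3, v≡15 (mod 17); (15|17)=+1, (15|17)=+1; sign (−1)^0·+1^3·+1^5 = +1.
(a,b)_23: α=1, u≡14; β=0, v≡4 (mod 23); (14|23)=-1, (4|23)=+1; sign (−1)^0·-1^0·+1^1 = +1.
(a,b)_13: α=2, u≡12; β=0, v≡11 (mod 13); (12|13)=+1, (11|13)=-1; sign (−1)^0·+1^0·-1^2 = +1.
(a,b)_∞: sgn(90321)=+, sgn(-15283)=−, so +1.
(a,b)_3: α=-5, u≡2; β=-4, v≡2 (mod 3); (2|3)=-1, (2|3)=-1; sign (−1)^0·-1^-4·-1^-5 = -1.
(a,b)_5: α=6, u≡4; β=4, v≡3 (mod 5); (4|5)=+1, (3|5)=-1; sign (−1)^0·+1^4·-1^6 = +1.
(a,b)_2: α=-2, β=-2; u≡1, v≡5 (mod 8); ε(u)ε(v)=0·0, αω(v)=-2·1, βω(u)=-2·0; sum ≡ 0  ⇒  +1.
(a,b)_7: α=1, u≡1; β=2, v≡6 (mod 7); (1|7)=+1, (6|7)=-1; sign (−1)^0·+1^2·-1^1 = -1.
(90321, -15283 / ℚ) ramifies at {3, 7, 11, 29}: a division algebra.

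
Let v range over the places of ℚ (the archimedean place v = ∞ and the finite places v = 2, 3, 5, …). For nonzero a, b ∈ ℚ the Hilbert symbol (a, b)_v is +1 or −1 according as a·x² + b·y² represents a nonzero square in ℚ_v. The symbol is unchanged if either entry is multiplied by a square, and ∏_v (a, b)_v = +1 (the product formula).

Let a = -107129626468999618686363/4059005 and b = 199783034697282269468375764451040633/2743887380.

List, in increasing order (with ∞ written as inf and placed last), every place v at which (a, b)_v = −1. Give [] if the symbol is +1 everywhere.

[29, 41]

(a, b) ≡ (-235135, 72368485) mod (ℚ^×)²; places V = {2, 3, 5, 7, 13, 17, 29, 31, 37, 41, 47, 53, ∞}.
(a,b)_29: α=2, u≡17; β=3, v≡12 (mod 29); (17|29)=-1, (12|29)=-1; sign (−1)^0·-1^3·-1^2 = -1.
(a,b)_37: α=1, u≡12; β=1, v≡25 (mod 37); (12|37)=+1, (25|37)=+1; sign (−1)^0·+1^1·+1^1 = +1.
(a,b)_∞: sgn(-235135)=−, sgn(72368485)=+, so +1.
(a,b)_3: α=12, u≡2; β=20, v≡1 (mod 3); (2|3)=-1, (1|3)=+1; sign (−1)^0·-1^20·+1^12 = +1.
(a,b)_2: α=0, β=-2; u≡1, v≡5 (mod 8); ε(u)ε(v)=0·0, αω(v)=0·1, βω(u)=-2·0; sum ≡ 0  ⇒  +1.
(a,b)_5: α=-1, u≡2; β=-1, v≡3 (mod 5); (2|5)=-1, (3|5)=-1; sign (−1)^0·-1^-1·-1^-1 = +1.
(a,b)_53: α=-2, u≡2; β=-2, v≡16 (mod 53); (2|53)=-1, (16|53)=+1; sign (−1)^0·-1^-2·+1^-2 = +1.
(a,b)_47: α=2, u≡14; β=3, v≡15 (mod 47); (14|47)=+1, (15|47)=-1; sign (−1)^0·+1^3·-1^2 = +1.
(a,b)_41: α=1, u≡2; β=1, v≡30 (mod 41); (2|41)=+1, (30|41)=-1; sign (−1)^0·+1^1·-1^1 = -1.
(a,b)_17: α=-2, u≡16; β=-2, v≡7 (mod 17); (16|17)=+1, (7|17)=-1; sign (−1)^0·+1^-2·-1^-2 = +1.
(a,b)_31: α=3, u≡5; β=6, v≡28 (mod 31); (5|31)=+1, (28|31)=+1; sign (−1)^0·+1^6·+1^3 = +1.
(a,b)_7: α=4, u≡1; β=5, v≡6 (mod 7); (1|7)=+1, (6|7)=-1; sign (−1)^0·+1^5·-1^4 = +1.
(a,b)_13: α=0, u≡4; β=-2, v≡7 (mod 13); (4|13)=+1, (7|13)=-1; sign (−1)^0·+1^-2·-1^0 = +1.
|Ram(-235135, 72368485)| = 2, even; anisotropic at {29, 41}.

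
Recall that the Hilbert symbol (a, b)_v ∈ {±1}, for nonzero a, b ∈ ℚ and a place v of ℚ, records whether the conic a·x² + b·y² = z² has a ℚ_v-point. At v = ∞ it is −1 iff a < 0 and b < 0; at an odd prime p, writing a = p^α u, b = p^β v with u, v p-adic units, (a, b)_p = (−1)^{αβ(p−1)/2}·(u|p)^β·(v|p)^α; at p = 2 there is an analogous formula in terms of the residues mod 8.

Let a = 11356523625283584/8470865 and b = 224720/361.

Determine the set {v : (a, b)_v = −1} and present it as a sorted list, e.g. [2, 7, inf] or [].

(a, b) ≡ (390, 5) mod (ℚ^×)²; places V = {2, 3, 5, 11, 13, 19, 53, ∞}.
(a,b)_5: α=-1, u≡3; β=1, v≡4 (mod 5); (3|5)=-1, (4|5)=+1; sign (−1)^0·-1^1·+1^-1 = -1.
(a,b)_2: α=15, β=4; u≡3, v≡5 (mod 8); ε(u)ε(v)=1·0, αω(v)=15·1, βω(u)=4·1; sum ≡ 1  ⇒  -1.
(a,b)_11: α=4, u≡1; β=0, v≡5 (mod 11); (1|11)=+1, (5|11)=+1; sign (−1)^0·+1^0·+1^4 = +1.
(a,b)_3: α=1, u≡1; β=0, v≡2 (mod 3); (1|3)=+1, (2|3)=-1; sign (−1)^0·+1^0·-1^1 = -1.
(a,b)_∞: sgn(390)=+, sgn(5)=+, so +1.
(a,b)_19: α=-4, u≡18; β=-2, v≡7 (mod 19); (18|19)=-1, (7|19)=+1; sign (−1)^0·-1^-2·+1^-4 = +1.
(a,b)_53: α=4, u≡41; β=2, v≡45 (mod 53); (41|53)=-1, (45|53)=-1; sign (−1)^0·-1^2·-1^4 = +1.
(a,b)_13: α=-1, u≡12; β=0, v≡8 (mod 13); (12|13)=+1, (8|13)=-1; sign (−1)^0·+1^0·-1^-1 = -1.
|Ram(390, 5)| = 4, even; anisotropic at {2, 3, 5, 13}.

[2, 3, 5, 13]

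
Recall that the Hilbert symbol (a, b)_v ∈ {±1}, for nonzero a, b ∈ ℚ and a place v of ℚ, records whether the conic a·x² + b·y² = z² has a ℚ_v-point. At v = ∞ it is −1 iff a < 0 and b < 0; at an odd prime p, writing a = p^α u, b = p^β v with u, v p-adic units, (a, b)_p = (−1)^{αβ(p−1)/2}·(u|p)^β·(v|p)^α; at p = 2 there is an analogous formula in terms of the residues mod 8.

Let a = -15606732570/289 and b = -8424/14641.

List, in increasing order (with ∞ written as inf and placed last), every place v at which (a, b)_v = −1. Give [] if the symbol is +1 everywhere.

[2, 11, 13, inf]

Mod squares: a ≡ -330, b ≡ -26. Check v ∈ {∞, 2, 3, 5, 11, 13, 17, 23}.
v=17: a=17^-2·(≡11), b=17^0·(≡2) mod 17; (11|17)=-1, (2|17)=+1; (−1)^{-2·0·8}·(-1)^0·(+1)^-2 = +1.
v=∞: -330 < 0 and -26 < 0  ⇒  (a,b)_∞ = -1.
v=13: a=13^2·(≡8), b=13^1·(≡5) mod 13; (8|13)=-1, (5|13)=-1; (−1)^{2·1·6}·(-1)^1·(-1)^2 = -1.
v=11: a=11^1·(≡4), b=11^-4·(≡2) mod 11; (4|11)=+1, (2|11)=-1; (−1)^{1·-4·5}·(+1)^-4·(-1)^1 = -1.
v=2: v_2(a)=1, v_2(b)=3; units ≡ 3, 3 (mod 8); ε·ε+αω+βω = 1·1+1·1+3·1 ≡ 1  ⇒  (a,b)_2 = -1.
v=3: a=3^1·(≡1), b=3^4·(≡1) mod 3; (1|3)=+1, (1|3)=+1; (−1)^{1·4·1}·(+1)^4·(+1)^1 = +1.
v=23: a=23^4·(≡11), b=23^0·(≡19) mod 23; (11|23)=-1, (19|23)=-1; (−1)^{4·0·11}·(-1)^0·(-1)^4 = +1.
v=5: a=5^1·(≡4), b=5^0·(≡1) mod 5; (4|5)=+1, (1|5)=+1; (−1)^{1·0·2}·(+1)^0·(+1)^1 = +1.
|Ram(-330, -26)| = 4, even; anisotropic at {2, 11, 13, ∞}.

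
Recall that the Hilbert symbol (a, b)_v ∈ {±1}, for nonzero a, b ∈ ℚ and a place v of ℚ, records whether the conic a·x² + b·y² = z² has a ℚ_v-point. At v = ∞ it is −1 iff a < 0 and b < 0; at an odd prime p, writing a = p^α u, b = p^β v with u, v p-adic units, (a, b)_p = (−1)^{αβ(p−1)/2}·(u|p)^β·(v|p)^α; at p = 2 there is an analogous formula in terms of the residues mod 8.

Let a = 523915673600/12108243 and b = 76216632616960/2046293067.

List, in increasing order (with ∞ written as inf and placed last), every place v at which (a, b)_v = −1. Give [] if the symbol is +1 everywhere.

Mod squares: a ≡ 33, b ≡ 30. Check v ∈ {∞, 2, 3, 5, 7, 11, 13, 23, 31, 41}.
v=2: v_2(a)=14, v_2(b)=11; units ≡ 1, 7 (mod 8); ε·ε+αω+βω = 0·1+14·0+11·0 ≡ 0  ⇒  (a,b)_2 = +1.
v=13: a=13^0·(≡5), b=13^-2·(≡1) mod 13; (5|13)=-1, (1|13)=+1; (−1)^{0·-2·6}·(-1)^-2·(+1)^0 = +1.
v=5: a=5^2·(≡3), b=5^1·(≡1) mod 5; (3|5)=-1, (1|5)=+1; (−1)^{2·1·2}·(-1)^1·(+1)^2 = -1.
v=23: a=23^0·(≡7), b=23^2·(≡19) mod 23; (7|23)=-1, (19|23)=-1; (−1)^{0·2·11}·(-1)^2·(-1)^0 = +1.
v=7: a=7^-4·(≡6), b=7^-4·(≡1) mod 7; (6|7)=-1, (1|7)=+1; (−1)^{-4·-4·3}·(-1)^-4·(+1)^-4 = +1.
v=11: a=11^3·(≡4), b=11^4·(≡8) mod 11; (4|11)=+1, (8|11)=-1; (−1)^{3·4·5}·(+1)^4·(-1)^3 = -1.
v=41: a=41^-2·(≡5), b=41^-2·(≡3) mod 41; (5|41)=+1, (3|41)=-1; (−1)^{-2·-2·20}·(+1)^-2·(-1)^-2 = +1.
v=31: a=31^2·(≡19), b=31^2·(≡23) mod 31; (19|31)=+1, (23|31)=-1; (−1)^{2·2·15}·(+1)^2·(-1)^2 = +1.
v=3: a=3^-1·(≡2), b=3^-1·(≡1) mod 3; (2|3)=-1, (1|3)=+1; (−1)^{-1·-1·1}·(-1)^-1·(+1)^-1 = +1.
v=∞: 33 > 0 and 30 > 0  ⇒  (a,b)_∞ = +1.
|Ram(33, 30)| = 2, even; anisotropic at {5, 11}.

[5, 11]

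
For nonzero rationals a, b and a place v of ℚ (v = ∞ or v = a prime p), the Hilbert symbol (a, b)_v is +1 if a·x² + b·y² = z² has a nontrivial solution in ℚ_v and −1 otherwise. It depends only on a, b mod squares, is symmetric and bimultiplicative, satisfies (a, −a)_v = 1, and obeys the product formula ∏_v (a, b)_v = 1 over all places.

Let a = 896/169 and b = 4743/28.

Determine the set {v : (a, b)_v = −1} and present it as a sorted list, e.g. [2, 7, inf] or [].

[7, 17]

(a, b) ≡ (14, 3689) mod (ℚ^×)²; places V = {2, 3, 7, 13, 17, 31, ∞}.
(a,b)_13: α=-2, u≡12; β=0, v≡12 (mod 13); (12|13)=+1, (12|13)=+1; sign (−1)^0·+1^0·+1^-2 = +1.
(a,b)_3: α=0, u≡2; β=2, v≡2 (mod 3); (2|3)=-1, (2|3)=-1; sign (−1)^0·-1^2·-1^0 = +1.
(a,b)_17: α=0, u≡5; β=1, v≡13 (mod 17); (5|17)=-1, (13|17)=+1; sign (−1)^0·-1^1·+1^0 = -1.
(a,b)_7: α=1, u≡2; β=-1, v≡1 (mod 7); (2|7)=+1, (1|7)=+1; sign (−1)^1·+1^-1·+1^1 = -1.
(a,b)_31: α=0, u≡2; β=1, v≡11 (mod 31); (2|31)=+1, (11|31)=-1; sign (−1)^0·+1^1·-1^0 = +1.
(a,b)_∞: sgn(14)=+, sgn(3689)=+, so +1.
(a,b)_2: α=7, β=-2; u≡7, v≡1 (mod 8); ε(u)ε(v)=1·0, αω(v)=7·0, βω(u)=-2·0; sum ≡ 0  ⇒  +1.
(14, 3689 / ℚ) ramifies at {7, 17}: a division algebra.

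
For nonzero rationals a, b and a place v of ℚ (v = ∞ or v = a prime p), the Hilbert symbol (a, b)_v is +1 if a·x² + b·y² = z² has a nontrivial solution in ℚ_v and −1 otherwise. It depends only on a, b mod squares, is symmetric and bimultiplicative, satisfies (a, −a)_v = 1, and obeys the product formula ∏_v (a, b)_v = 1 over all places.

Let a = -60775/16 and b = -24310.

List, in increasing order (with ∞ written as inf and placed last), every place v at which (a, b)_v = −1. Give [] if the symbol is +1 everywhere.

[17, inf]

(a, b) ≡ (-2431, -24310) mod (ℚ^×)²; places V = {2, 5, 11, 13, 17, ∞}.
(a,b)_11: α=1, u≡6; β=1, v≡1 (mod 11); (6|11)=-1, (1|11)=+1; sign (−1)^1·-1^1·+1^1 = +1.
(a,b)_17: α=1, u≡5; β=1, v≡15 (mod 17); (5|17)=-1, (15|17)=+1; sign (−1)^0·-1^1·+1^1 = -1.
(a,b)_∞: sgn(-2431)=−, sgn(-24310)=−, so -1.
(a,b)_13: α=1, u≡6; β=1, v≡2 (mod 13); (6|13)=-1, (2|13)=-1; sign (−1)^0·-1^1·-1^1 = +1.
(a,b)_2: α=-4, β=1; u≡1, v≡5 (mod 8); ε(u)ε(v)=0·0, αω(v)=-4·1, βω(u)=1·0; sum ≡ 0  ⇒  +1.
(a,b)_5: α=2, u≡4; β=1, v≡3 (mod 5); (4|5)=+1, (3|5)=-1; sign (−1)^0·+1^1·-1^2 = +1.
Ram(-2431, -24310) = {17, ∞}; no ℚ_17-point on the conic.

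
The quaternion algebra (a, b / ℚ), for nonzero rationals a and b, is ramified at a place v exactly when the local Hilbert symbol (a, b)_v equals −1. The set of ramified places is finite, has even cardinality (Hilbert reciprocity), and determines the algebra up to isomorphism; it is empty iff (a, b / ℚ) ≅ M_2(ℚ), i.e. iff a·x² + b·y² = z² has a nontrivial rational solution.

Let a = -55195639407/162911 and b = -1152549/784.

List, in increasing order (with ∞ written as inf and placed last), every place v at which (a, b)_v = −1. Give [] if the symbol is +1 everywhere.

[2, 3, 17, 19, 31, inf]

(a, b) ≡ (-210273, -1581) mod (ℚ^×)²; places V = {2, 3, 7, 17, 19, 23, 31, 37, ∞}.
(a,b)_2: α=0, β=-4; u≡7, v≡3 (mod 8); ε(u)ε(v)=1·1, αω(v)=0·1, βω(u)=-4·0; sum ≡ 1  ⇒  -1.
(a,b)_3: α=11, u≡1; β=7, v≡1 (mod 3); (1|3)=+1, (1|3)=+1; sign (−1)^1·+1^7·+1^11 = -1.
(a,b)_∞: sgn(-210273)=−, sgn(-1581)=−, so -1.
(a,b)_37: α=-2, u≡23; β=0, v≡16 (mod 37); (23|37)=-1, (16|37)=+1; sign (−1)^0·-1^0·+1^-2 = +1.
(a,b)_7: α=-1, u≡3; β=-2, v≡4 (mod 7); (3|7)=-1, (4|7)=+1; sign (−1)^0·-1^-2·+1^-1 = +1.
(a,b)_19: α=1, u≡15; β=0, v≡2 (mod 19); (15|19)=-1, (2|19)=-1; sign (−1)^0·-1^0·-1^1 = -1.
(a,b)_31: α=1, u≡21; β=1, v≡23 (mod 31); (21|31)=-1, (23|31)=-1; sign (−1)^1·-1^1·-1^1 = -1.
(a,b)_17: α=-1, u≡7; β=1, v≡8 (mod 17); (7|17)=-1, (8|17)=+1; sign (−1)^0·-1^1·+1^-1 = -1.
(a,b)_23: α=2, u≡16; β=0, v≡2 (mod 23); (16|23)=+1, (2|23)=+1; sign (−1)^0·+1^0·+1^2 = +1.
Ram(-210273, -1581) = {2, 3, 17, 19, 31, ∞}; no ℚ_2-point on the conic.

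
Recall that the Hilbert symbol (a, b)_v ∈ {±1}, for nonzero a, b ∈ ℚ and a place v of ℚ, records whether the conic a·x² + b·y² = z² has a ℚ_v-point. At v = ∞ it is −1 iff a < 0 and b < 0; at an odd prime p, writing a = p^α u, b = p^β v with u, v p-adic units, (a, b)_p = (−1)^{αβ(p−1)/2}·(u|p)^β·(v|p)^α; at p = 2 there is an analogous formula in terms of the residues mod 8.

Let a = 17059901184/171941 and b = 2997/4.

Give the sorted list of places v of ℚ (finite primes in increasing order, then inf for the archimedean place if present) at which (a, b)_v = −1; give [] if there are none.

(a, b) ≡ (66091, 37) mod (ℚ^×)²; places V = {2, 3, 7, 11, 19, 29, 37, 43, 53, ∞}.
(a,b)_53: α=1, u≡9; β=0, v≡47 (mod 53); (9|53)=+1, (47|53)=+1; sign (−1)^0·+1^0·+1^1 = +1.
(a,b)_∞: sgn(66091)=+, sgn(37)=+, so +1.
(a,b)_29: α=-1, u≡17; β=0, v≡17 (mod 29); (17|29)=-1, (17|29)=-1; sign (−1)^0·-1^0·-1^-1 = -1.
(a,b)_3: α=4, u≡1; β=4, v≡1 (mod 3); (1|3)=+1, (1|3)=+1; sign (−1)^0·+1^4·+1^4 = +1.
(a,b)_2: α=8, β=-2; u≡3, v≡5 (mod 8); ε(u)ε(v)=1·0, αω(v)=8·1, βω(u)=-2·1; sum ≡ 0  ⇒  +1.
(a,b)_43: α=1, u≡12; β=0, v≡29 (mod 43); (12|43)=-1, (29|43)=-1; sign (−1)^0·-1^0·-1^1 = -1.
(a,b)_37: α=0, u≡7; β=1, v≡11 (mod 37); (7|37)=+1, (11|37)=+1; sign (−1)^0·+1^1·+1^0 = +1.
(a,b)_7: α=-2, u≡2; β=0, v≡2 (mod 7); (2|7)=+1, (2|7)=+1; sign (−1)^0·+1^0·+1^-2 = +1.
(a,b)_19: α=2, u≡5; β=0, v≡13 (mod 19); (5|19)=+1, (13|19)=-1; sign (−1)^0·+1^0·-1^2 = +1.
(a,b)_11: α=-2, u≡9; β=0, v≡4 (mod 11); (9|11)=+1, (4|11)=+1; sign (−1)^0·+1^0·+1^-2 = +1.
(66091, 37 / ℚ) ramifies at {29, 43}: a division algebra.

[29, 43]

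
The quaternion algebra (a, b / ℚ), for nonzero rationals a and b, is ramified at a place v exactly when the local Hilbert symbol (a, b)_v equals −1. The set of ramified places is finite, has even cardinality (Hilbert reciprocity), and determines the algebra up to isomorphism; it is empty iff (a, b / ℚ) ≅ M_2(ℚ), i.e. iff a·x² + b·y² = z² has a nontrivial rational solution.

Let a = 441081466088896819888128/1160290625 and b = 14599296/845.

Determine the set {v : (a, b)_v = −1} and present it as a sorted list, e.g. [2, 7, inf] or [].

[2, 13]

Mod squares: a ≡ 11532430, b ≡ 126730. Check v ∈ {∞, 2, 3, 5, 7, 13, 19, 23, 29}.
v=3: a=3^10·(≡1), b=3^2·(≡1) mod 3; (1|3)=+1, (1|3)=+1; (−1)^{10·2·1}·(+1)^2·(+1)^10 = +1.
v=19: a=19^3·(≡10), b=19^1·(≡9) mod 19; (10|19)=-1, (9|19)=+1; (−1)^{3·1·9}·(-1)^1·(+1)^3 = +1.
v=∞: 11532430 > 0 and 126730 > 0  ⇒  (a,b)_∞ = +1.
v=2: v_2(a)=19, v_2(b)=7; units ≡ 7, 5 (mod 8); ε·ε+αω+βω = 1·0+19·1+7·0 ≡ 1  ⇒  (a,b)_2 = -1.
v=7: a=7^1·(≡5), b=7^0·(≡1) mod 7; (5|7)=-1, (1|7)=+1; (−1)^{1·0·3}·(-1)^0·(+1)^1 = +1.
v=5: a=5^-5·(≡1), b=5^-1·(≡4) mod 5; (1|5)=+1, (4|5)=+1; (−1)^{-5·-1·2}·(+1)^-1·(+1)^-5 = +1.
v=13: a=13^-5·(≡10), b=13^-2·(≡2) mod 13; (10|13)=+1, (2|13)=-1; (−1)^{-5·-2·6}·(+1)^-2·(-1)^-5 = -1.
v=29: a=29^3·(≡20), b=29^1·(≡25) mod 29; (20|29)=+1, (25|29)=+1; (−1)^{3·1·14}·(+1)^1·(+1)^3 = +1.
v=23: a=23^3·(≡14), b=23^1·(≡8) mod 23; (14|23)=-1, (8|23)=+1; (−1)^{3·1·11}·(-1)^1·(+1)^3 = +1.
(11532430, 126730 / ℚ) ramifies at {2, 13}: a division algebra.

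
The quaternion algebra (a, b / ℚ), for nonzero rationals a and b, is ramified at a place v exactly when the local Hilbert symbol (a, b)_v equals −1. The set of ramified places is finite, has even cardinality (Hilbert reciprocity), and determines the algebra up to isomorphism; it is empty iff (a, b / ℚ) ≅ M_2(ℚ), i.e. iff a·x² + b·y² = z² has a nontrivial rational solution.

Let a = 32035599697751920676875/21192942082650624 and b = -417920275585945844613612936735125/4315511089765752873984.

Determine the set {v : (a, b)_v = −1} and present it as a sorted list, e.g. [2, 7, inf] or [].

(a, b) ≡ (44022, -5) mod (ℚ^×)²; places V = {2, 3, 5, 7, 11, 13, 23, 29, 31, 47, ∞}.
(a,b)_23: α=1, u≡21; β=2, v≡4 (mod 23); (21|23)=-1, (4|23)=+1; sign (−1)^0·-1^2·+1^1 = +1.
(a,b)_11: α=-1, u≡3; β=2, v≡10 (mod 11); (3|11)=+1, (10|11)=-1; sign (−1)^0·+1^2·-1^-1 = -1.
(a,b)_29: α=5, u≡26; β=8, v≡25 (mod 29); (26|29)=-1, (25|29)=+1; sign (−1)^0·-1^8·+1^5 = +1.
(a,b)_31: α=4, u≡25; β=6, v≡29 (mod 31); (25|31)=+1, (29|31)=-1; sign (−1)^0·+1^6·-1^4 = +1.
(a,b)_3: α=-3, u≡1; β=-4, v≡1 (mod 3); (1|3)=+1, (1|3)=+1; sign (−1)^0·+1^-4·+1^-3 = +1.
(a,b)_7: α=6, u≡5; β=6, v≡1 (mod 7); (5|7)=-1, (1|7)=+1; sign (−1)^0·-1^6·+1^6 = +1.
(a,b)_13: α=-4, u≡9; β=-6, v≡11 (mod 13); (9|13)=+1, (11|13)=-1; sign (−1)^0·+1^-6·-1^-4 = +1.
(a,b)_47: α=-4, u≡46; β=-6, v≡36 (mod 47); (46|47)=-1, (36|47)=+1; sign (−1)^0·-1^-6·+1^-4 = +1.
(a,b)_5: α=4, u≡2; β=3, v≡1 (mod 5); (2|5)=-1, (1|5)=+1; sign (−1)^0·-1^3·+1^4 = -1.
(a,b)_∞: sgn(44022)=+, sgn(-5)=−, so +1.
(a,b)_2: α=-9, β=-10; u≡3, v≡3 (mod 8); ε(u)ε(v)=1·1, αω(v)=-9·1, βω(u)=-10·1; sum ≡ 0  ⇒  +1.
|Ram(44022, -5)| = 2, even; anisotropic at {5, 11}.

[5, 11]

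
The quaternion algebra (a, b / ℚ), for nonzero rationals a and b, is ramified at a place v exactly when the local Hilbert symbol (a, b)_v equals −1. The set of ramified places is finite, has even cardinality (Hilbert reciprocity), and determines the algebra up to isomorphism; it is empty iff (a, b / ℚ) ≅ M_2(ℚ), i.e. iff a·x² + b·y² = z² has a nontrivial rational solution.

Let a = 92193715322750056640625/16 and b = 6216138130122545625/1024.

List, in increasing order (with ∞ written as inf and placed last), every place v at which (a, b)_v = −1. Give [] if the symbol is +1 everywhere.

[5, 11, 13, 17]

(a, b) ≡ (230945, 572033) mod (ℚ^×)²; places V = {2, 3, 5, 7, 11, 13, 17, 19, 23, ∞}.
(a,b)_19: α=1, u≡2; β=1, v≡11 (mod 19); (2|19)=-1, (11|19)=+1; sign (−1)^1·-1^1·+1^1 = +1.
(a,b)_11: α=1, u≡2; β=1, v≡7 (mod 11); (2|11)=-1, (7|11)=-1; sign (−1)^1·-1^1·-1^1 = -1.
(a,b)_2: α=-4, β=-10; u≡1, v≡1 (mod 8); ε(u)ε(v)=0·0, αω(v)=-4·0, βω(u)=-10·0; sum ≡ 0  ⇒  +1.
(a,b)_13: α=3, u≡8; β=2, v≡5 (mod 13); (8|13)=-1, (5|13)=-1; sign (−1)^0·-1^2·-1^3 = -1.
(a,b)_∞: sgn(230945)=+, sgn(572033)=+, so +1.
(a,b)_23: α=4, u≡8; β=3, v≡4 (mod 23); (8|23)=+1, (4|23)=+1; sign (−1)^0·+1^3·+1^4 = +1.
(a,b)_7: α=4, u≡1; β=5, v≡2 (mod 7); (1|7)=+1, (2|7)=+1; sign (−1)^0·+1^5·+1^4 = +1.
(a,b)_3: α=2, u≡2; β=4, v≡2 (mod 3); (2|3)=-1, (2|3)=-1; sign (−1)^0·-1^4·-1^2 = +1.
(a,b)_17: α=1, u≡1; β=1, v≡12 (mod 17); (1|17)=+1, (12|17)=-1; sign (−1)^0·+1^1·-1^1 = -1.
(a,b)_5: α=9, u≡4; β=4, v≡2 (mod 5); (4|5)=+1, (2|5)=-1; sign (−1)^0·+1^4·-1^9 = -1.
Ram(230945, 572033) = {5, 11, 13, 17}; no ℚ_5-point on the conic.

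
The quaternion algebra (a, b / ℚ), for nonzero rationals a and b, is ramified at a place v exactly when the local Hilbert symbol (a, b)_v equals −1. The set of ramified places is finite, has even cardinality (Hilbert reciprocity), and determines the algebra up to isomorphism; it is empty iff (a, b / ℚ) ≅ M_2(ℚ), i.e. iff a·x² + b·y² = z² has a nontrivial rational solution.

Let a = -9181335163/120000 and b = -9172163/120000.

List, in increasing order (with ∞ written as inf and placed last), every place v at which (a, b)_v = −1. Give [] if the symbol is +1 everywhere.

[2, 7, 13, inf]

(a, b) ≡ (-561, -4641) mod (ℚ^×)²; places V = {2, 3, 5, 7, 11, 13, 17, ∞}.
(a,b)_5: α=-4, u≡1; β=-4, v≡1 (mod 5); (1|5)=+1, (1|5)=+1; sign (−1)^0·+1^-4·+1^-4 = +1.
(a,b)_11: α=3, u≡5; β=2, v≡9 (mod 11); (5|11)=+1, (9|11)=+1; sign (−1)^0·+1^2·+1^3 = +1.
(a,b)_13: α=2, u≡8; β=1, v≡5 (mod 13); (8|13)=-1, (5|13)=-1; sign (−1)^0·-1^1·-1^2 = -1.
(a,b)_3: α=-1, u≡2; β=-1, v≡1 (mod 3); (2|3)=-1, (1|3)=+1; sign (−1)^1·-1^-1·+1^-1 = +1.
(a,b)_∞: sgn(-561)=−, sgn(-4641)=−, so -1.
(a,b)_2: α=-6, β=-6; u≡7, v≡7 (mod 8); ε(u)ε(v)=1·1, αω(v)=-6·0, βω(u)=-6·0; sum ≡ 1  ⇒  -1.
(a,b)_17: α=1, u≡16; β=1, v≡9 (mod 17); (16|17)=+1, (9|17)=+1; sign (−1)^0·+1^1·+1^1 = +1.
(a,b)_7: α=4, u≡3; β=3, v≡1 (mod 7); (3|7)=-1, (1|7)=+1; sign (−1)^0·-1^3·+1^4 = -1.
Ram(-561, -4641) = {2, 7, 13, ∞}; no ℚ_2-point on the conic.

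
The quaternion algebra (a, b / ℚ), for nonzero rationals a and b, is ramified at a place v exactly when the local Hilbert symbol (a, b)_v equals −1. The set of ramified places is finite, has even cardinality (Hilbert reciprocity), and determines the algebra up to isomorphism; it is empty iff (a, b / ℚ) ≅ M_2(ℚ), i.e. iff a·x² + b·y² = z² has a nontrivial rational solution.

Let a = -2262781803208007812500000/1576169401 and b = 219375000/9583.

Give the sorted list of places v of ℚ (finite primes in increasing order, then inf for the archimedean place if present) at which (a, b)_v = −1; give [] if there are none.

[2, 11]

(a, b) ≡ (-66, 2730) mod (ℚ^×)²; places V = {2, 3, 5, 7, 11, 13, 19, 29, 37, ∞}.
(a,b)_7: α=2, u≡2; β=-1, v≡3 (mod 7); (2|7)=+1, (3|7)=-1; sign (−1)^0·+1^-1·-1^2 = +1.
(a,b)_2: α=5, β=3; u≡7, v≡5 (mod 8); ε(u)ε(v)=1·0, αω(v)=5·1, βω(u)=3·0; sum ≡ 1  ⇒  -1.
(a,b)_13: α=0, u≡3; β=1, v≡6 (mod 13); (3|13)=+1, (6|13)=-1; sign (−1)^0·+1^1·-1^0 = +1.
(a,b)_∞: sgn(-66)=−, sgn(2730)=+, so +1.
(a,b)_37: α=-4, u≡23; β=-2, v≡32 (mod 37); (23|37)=-1, (32|37)=-1; sign (−1)^0·-1^-2·-1^-4 = +1.
(a,b)_11: α=3, u≡5; β=0, v≡10 (mod 11); (5|11)=+1, (10|11)=-1; sign (−1)^0·+1^0·-1^3 = -1.
(a,b)_5: α=16, u≡1; β=7, v≡1 (mod 5); (1|5)=+1, (1|5)=+1; sign (−1)^0·+1^7·+1^16 = +1.
(a,b)_19: α=2, u≡13; β=0, v≡18 (mod 19); (13|19)=-1, (18|19)=-1; sign (−1)^0·-1^0·-1^2 = +1.
(a,b)_29: α=-2, u≡21; β=0, v≡16 (mod 29); (21|29)=-1, (16|29)=+1; sign (−1)^0·-1^0·+1^-2 = +1.
(a,b)_3: α=9, u≡2; β=3, v≡1 (mod 3); (2|3)=-1, (1|3)=+1; sign (−1)^1·-1^3·+1^9 = +1.
|Ram(-66, 2730)| = 2, even; anisotropic at {2, 11}.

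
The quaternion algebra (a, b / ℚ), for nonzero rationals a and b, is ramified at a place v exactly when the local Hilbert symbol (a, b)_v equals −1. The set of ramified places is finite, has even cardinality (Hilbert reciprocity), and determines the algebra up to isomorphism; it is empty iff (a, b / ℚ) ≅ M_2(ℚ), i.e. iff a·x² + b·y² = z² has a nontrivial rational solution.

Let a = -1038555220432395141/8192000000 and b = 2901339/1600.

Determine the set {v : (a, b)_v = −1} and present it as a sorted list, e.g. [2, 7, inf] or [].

Mod squares: a ≡ -45322, b ≡ 731. Check v ∈ {∞, 2, 3, 5, 7, 17, 31, 43}.
v=3: a=3^6·(≡2), b=3^4·(≡2) mod 3; (2|3)=-1, (2|3)=-1; (−1)^{6·4·1}·(-1)^4·(-1)^6 = +1.
v=2: v_2(a)=-19, v_2(b)=-6; units ≡ 3, 3 (mod 8); ε·ε+αω+βω = 1·1+-19·1+-6·1 ≡ 0  ⇒  (a,b)_2 = +1.
v=5: a=5^-6·(≡3), b=5^-2·(≡1) mod 5; (3|5)=-1, (1|5)=+1; (−1)^{-6·-2·2}·(-1)^-2·(+1)^-6 = +1.
v=∞: -45322 < 0 and 731 > 0  ⇒  (a,b)_∞ = +1.
v=7: a=7^6·(≡5), b=7^2·(≡3) mod 7; (5|7)=-1, (3|7)=-1; (−1)^{6·2·3}·(-1)^2·(-1)^6 = +1.
v=31: a=31^1·(≡15), b=31^0·(≡14) mod 31; (15|31)=-1, (14|31)=+1; (−1)^{1·0·15}·(-1)^0·(+1)^1 = +1.
v=43: a=43^3·(≡23), b=43^1·(≡15) mod 43; (23|43)=+1, (15|43)=+1; (−1)^{3·1·21}·(+1)^1·(+1)^3 = -1.
v=17: a=17^3·(≡11), b=17^1·(≡2) mod 17; (11|17)=-1, (2|17)=+1; (−1)^{3·1·8}·(-1)^1·(+1)^3 = -1.
Ram(-45322, 731) = {17, 43}; no ℚ_17-point on the conic.

[17, 43]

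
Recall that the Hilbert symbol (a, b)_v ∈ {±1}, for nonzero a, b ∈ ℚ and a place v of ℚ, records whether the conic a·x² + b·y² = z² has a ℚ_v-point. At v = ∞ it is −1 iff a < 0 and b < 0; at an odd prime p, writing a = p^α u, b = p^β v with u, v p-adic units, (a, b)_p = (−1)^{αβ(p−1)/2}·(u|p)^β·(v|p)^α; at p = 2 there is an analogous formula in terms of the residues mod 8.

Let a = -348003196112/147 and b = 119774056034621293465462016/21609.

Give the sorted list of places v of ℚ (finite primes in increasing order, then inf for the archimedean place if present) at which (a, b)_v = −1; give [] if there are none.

[3, 11, 23, 43]

Mod squares: a ≡ -539261151, b ≡ 989. Check v ∈ {∞, 2, 3, 7, 11, 13, 23, 31, 41, 43}.
v=∞: -539261151 < 0 and 989 > 0  ⇒  (a,b)_∞ = +1.
v=13: a=13^1·(≡8), b=13^2·(≡12) mod 13; (8|13)=-1, (12|13)=+1; (−1)^{1·2·6}·(-1)^2·(+1)^1 = +1.
v=43: a=43^1·(≡15), b=43^3·(≡15) mod 43; (15|43)=+1, (15|43)=+1; (−1)^{1·3·21}·(+1)^3·(+1)^1 = -1.
v=23: a=23^1·(≡17), b=23^3·(≡7) mod 23; (17|23)=-1, (7|23)=-1; (−1)^{1·3·11}·(-1)^3·(-1)^1 = -1.
v=11: a=11^3·(≡4), b=11^6·(≡6) mod 11; (4|11)=+1, (6|11)=-1; (−1)^{3·6·5}·(+1)^6·(-1)^3 = -1.
v=3: a=3^-1·(≡1), b=3^-2·(≡2) mod 3; (1|3)=+1, (2|3)=-1; (−1)^{-1·-2·1}·(+1)^-2·(-1)^-1 = -1.
v=41: a=41^1·(≡6), b=41^2·(≡16) mod 41; (6|41)=-1, (16|41)=+1; (−1)^{1·2·20}·(-1)^2·(+1)^1 = +1.
v=31: a=31^1·(≡10), b=31^2·(≡10) mod 31; (10|31)=+1, (10|31)=+1; (−1)^{1·2·15}·(+1)^2·(+1)^1 = +1.
v=2: v_2(a)=4, v_2(b)=8; units ≡ 1, 5 (mod 8); ε·ε+αω+βω = 0·0+4·1+8·0 ≡ 0  ⇒  (a,b)_2 = +1.
v=7: a=7^-2·(≡3), b=7^-4·(≡4) mod 7; (3|7)=-1, (4|7)=+1; (−1)^{-2·-4·3}·(-1)^-4·(+1)^-2 = +1.
(-539261151, 989 / ℚ) ramifies at {3, 11, 23, 43}: a division algebra.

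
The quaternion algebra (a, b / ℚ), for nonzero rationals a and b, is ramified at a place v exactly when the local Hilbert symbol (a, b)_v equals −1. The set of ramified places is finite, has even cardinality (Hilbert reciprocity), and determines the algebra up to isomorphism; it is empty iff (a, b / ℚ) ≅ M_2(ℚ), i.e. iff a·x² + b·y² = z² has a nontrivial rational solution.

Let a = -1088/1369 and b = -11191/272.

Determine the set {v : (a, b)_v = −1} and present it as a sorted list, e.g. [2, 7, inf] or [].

Mod squares: a ≡ -17, b ≡ -527. Check v ∈ {∞, 2, 17, 19, 31, 37}.
v=17: a=17^1·(≡8), b=17^-1·(≡5) mod 17; (8|17)=+1, (5|17)=-1; (−1)^{1·-1·8}·(+1)^-1·(-1)^1 = -1.
v=31: a=31^0·(≡18), b=31^1·(≡25) mod 31; (18|31)=+1, (25|31)=+1; (−1)^{0·1·15}·(+1)^1·(+1)^0 = +1.
v=∞: -17 < 0 and -527 < 0  ⇒  (a,b)_∞ = -1.
v=2: v_2(a)=6, v_2(b)=-4; units ≡ 7, 1 (mod 8); ε·ε+αω+βω = 1·0+6·0+-4·0 ≡ 0  ⇒  (a,b)_2 = +1.
v=19: a=19^0·(≡14), b=19^2·(≡17) mod 19; (14|19)=-1, (17|19)=+1; (−1)^{0·2·9}·(-1)^2·(+1)^0 = +1.
v=37: a=37^-2·(≡22), b=37^0·(≡30) mod 37; (22|37)=-1, (30|37)=+1; (−1)^{-2·0·18}·(-1)^0·(+1)^-2 = +1.
|Ram(-17, -527)| = 2, even; anisotropic at {17, ∞}.

[17, inf]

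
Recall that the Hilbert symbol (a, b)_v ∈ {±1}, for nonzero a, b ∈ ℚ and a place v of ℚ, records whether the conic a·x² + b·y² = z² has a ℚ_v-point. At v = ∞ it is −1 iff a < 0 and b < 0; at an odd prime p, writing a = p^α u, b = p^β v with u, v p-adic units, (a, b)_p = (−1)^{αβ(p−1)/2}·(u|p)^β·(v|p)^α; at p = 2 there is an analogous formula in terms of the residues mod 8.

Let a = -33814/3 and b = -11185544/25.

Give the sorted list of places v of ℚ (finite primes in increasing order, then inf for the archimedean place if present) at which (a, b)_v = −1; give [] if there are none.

Mod squares: a ≡ -101442, b ≡ -2796386. Check v ∈ {∞, 2, 3, 5, 11, 23, 29, 31, 37, 53}.
v=11: a=11^1·(≡2), b=11^0·(≡5) mod 11; (2|11)=-1, (5|11)=+1; (−1)^{1·0·5}·(-1)^0·(+1)^1 = +1.
v=23: a=23^0·(≡14), b=23^1·(≡15) mod 23; (14|23)=-1, (15|23)=-1; (−1)^{0·1·11}·(-1)^1·(-1)^0 = -1.
v=5: a=5^0·(≡2), b=5^-2·(≡1) mod 5; (2|5)=-1, (1|5)=+1; (−1)^{0·-2·2}·(-1)^-2·(+1)^0 = +1.
v=∞: -101442 < 0 and -2796386 < 0  ⇒  (a,b)_∞ = -1.
v=37: a=37^0·(≡26), b=37^1·(≡8) mod 37; (26|37)=+1, (8|37)=-1; (−1)^{0·1·18}·(+1)^1·(-1)^0 = +1.
v=2: v_2(a)=1, v_2(b)=3; units ≡ 7, 7 (mod 8); ε·ε+αω+βω = 1·1+1·0+3·0 ≡ 1  ⇒  (a,b)_2 = -1.
v=53: a=53^1·(≡17), b=53^1·(≡19) mod 53; (17|53)=+1, (19|53)=-1; (−1)^{1·1·26}·(+1)^1·(-1)^1 = -1.
v=3: a=3^-1·(≡2), b=3^0·(≡1) mod 3; (2|3)=-1, (1|3)=+1; (−1)^{-1·0·1}·(-1)^0·(+1)^-1 = +1.
v=29: a=29^1·(≡27), b=29^0·(≡3) mod 29; (27|29)=-1, (3|29)=-1; (−1)^{1·0·14}·(-1)^0·(-1)^1 = -1.
v=31: a=31^0·(≡23), b=31^1·(≡18) mod 31; (23|31)=-1, (18|31)=+1; (−1)^{0·1·15}·(-1)^1·(+1)^0 = -1.
Ram(-101442, -2796386) = {2, 23, 29, 31, 53, ∞}; no ℚ_2-point on the conic.

[2, 23, 29, 31, 53, inf]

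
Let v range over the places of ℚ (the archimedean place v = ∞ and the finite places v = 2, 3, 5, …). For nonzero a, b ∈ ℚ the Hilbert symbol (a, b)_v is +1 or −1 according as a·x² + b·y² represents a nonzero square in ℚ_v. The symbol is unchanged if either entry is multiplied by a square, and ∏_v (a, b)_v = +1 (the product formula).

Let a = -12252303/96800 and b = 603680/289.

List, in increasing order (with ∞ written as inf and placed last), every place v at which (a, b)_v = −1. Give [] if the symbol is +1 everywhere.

[7, 11]

(a, b) ≡ (-14, 770) mod (ℚ^×)²; places V = {2, 3, 5, 7, 11, 17, ∞}.
(a,b)_17: α=0, u≡11; β=-2, v≡10 (mod 17); (11|17)=-1, (10|17)=-1; sign (−1)^0·-1^-2·-1^0 = +1.
(a,b)_2: α=-5, β=5; u≡1, v≡1 (mod 8); ε(u)ε(v)=0·0, αω(v)=-5·0, βω(u)=5·0; sum ≡ 0  ⇒  +1.
(a,b)_5: α=-2, u≡1; β=1, v≡4 (mod 5); (1|5)=+1, (4|5)=+1; sign (−1)^0·+1^1·+1^-2 = +1.
(a,b)_3: α=6, u≡1; β=0, v≡2 (mod 3); (1|3)=+1, (2|3)=-1; sign (−1)^0·+1^0·-1^6 = +1.
(a,b)_11: α=-2, u≡10; β=1, v≡4 (mod 11); (10|11)=-1, (4|11)=+1; sign (−1)^0·-1^1·+1^-2 = -1.
(a,b)_∞: sgn(-14)=−, sgn(770)=+, so +1.
(a,b)_7: α=5, u≡5; β=3, v≡5 (mod 7); (5|7)=-1, (5|7)=-1; sign (−1)^1·-1^3·-1^5 = -1.
|Ram(-14, 770)| = 2, even; anisotropic at {7, 11}.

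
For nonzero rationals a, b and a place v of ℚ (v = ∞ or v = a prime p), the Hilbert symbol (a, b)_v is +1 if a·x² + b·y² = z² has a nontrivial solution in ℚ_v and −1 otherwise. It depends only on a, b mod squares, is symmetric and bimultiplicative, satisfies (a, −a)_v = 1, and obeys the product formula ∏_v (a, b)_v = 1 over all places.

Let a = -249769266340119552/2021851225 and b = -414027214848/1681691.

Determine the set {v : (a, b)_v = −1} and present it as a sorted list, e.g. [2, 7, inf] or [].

(a, b) ≡ (-377, -128557) mod (ℚ^×)²; places V = {2, 3, 5, 11, 13, 17, 23, 29, 31, ∞}.
(a,b)_17: α=-2, u≡7; β=-2, v≡14 (mod 17); (7|17)=-1, (14|17)=-1; sign (−1)^0·-1^-2·-1^-2 = +1.
(a,b)_∞: sgn(-377)=−, sgn(-128557)=−, so -1.
(a,b)_2: α=10, β=12; u≡7, v≡3 (mod 8); ε(u)ε(v)=1·1, αω(v)=10·1, βω(u)=12·0; sum ≡ 1  ⇒  -1.
(a,b)_31: α=6, u≡21; β=3, v≡2 (mod 31); (21|31)=-1, (2|31)=+1; sign (−1)^0·-1^3·+1^6 = -1.
(a,b)_13: α=1, u≡1; β=1, v≡4 (mod 13); (1|13)=+1, (4|13)=+1; sign (−1)^0·+1^1·+1^1 = +1.
(a,b)_5: α=-2, u≡2; β=0, v≡2 (mod 5); (2|5)=-1, (2|5)=-1; sign (−1)^0·-1^0·-1^-2 = +1.
(a,b)_29: α=1, u≡20; β=1, v≡6 (mod 29); (20|29)=+1, (6|29)=+1; sign (−1)^0·+1^1·+1^1 = +1.
(a,b)_3: α=6, u≡1; β=2, v≡2 (mod 3); (1|3)=+1, (2|3)=-1; sign (−1)^0·+1^2·-1^6 = +1.
(a,b)_23: α=-4, u≡10; β=-2, v≡8 (mod 23); (10|23)=-1, (8|23)=+1; sign (−1)^0·-1^-2·+1^-4 = +1.
(a,b)_11: α=0, u≡2; β=-1, v≡2 (mod 11); (2|11)=-1, (2|11)=-1; sign (−1)^0·-1^-1·-1^0 = -1.
(-377, -128557 / ℚ) ramifies at {2, 11, 31, ∞}: a division algebra.

[2, 11, 31, inf]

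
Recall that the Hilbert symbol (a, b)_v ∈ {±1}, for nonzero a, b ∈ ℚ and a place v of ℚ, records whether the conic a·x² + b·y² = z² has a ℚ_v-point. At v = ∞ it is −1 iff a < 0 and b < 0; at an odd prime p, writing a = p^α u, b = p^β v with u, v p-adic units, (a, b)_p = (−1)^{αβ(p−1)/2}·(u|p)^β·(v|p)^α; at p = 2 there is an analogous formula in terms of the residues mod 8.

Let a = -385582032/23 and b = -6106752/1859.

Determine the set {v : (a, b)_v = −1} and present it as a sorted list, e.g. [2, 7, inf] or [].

Mod squares: a ≡ -6842891, b ≡ -12958. Check v ∈ {∞, 2, 3, 11, 13, 17, 19, 23, 31, 37, 43}.
v=17: a=17^1·(≡6), b=17^0·(≡15) mod 17; (6|17)=-1, (15|17)=+1; (−1)^{1·0·8}·(-1)^0·(+1)^1 = +1.
v=13: a=13^0·(≡10), b=13^-2·(≡1) mod 13; (10|13)=+1, (1|13)=+1; (−1)^{0·-2·6}·(+1)^-2·(+1)^0 = +1.
v=23: a=23^-1·(≡19), b=23^0·(≡17) mod 23; (19|23)=-1, (17|23)=-1; (−1)^{-1·0·11}·(-1)^0·(-1)^-1 = -1.
v=19: a=19^0·(≡4), b=19^1·(≡14) mod 19; (4|19)=+1, (14|19)=-1; (−1)^{0·1·9}·(+1)^1·(-1)^0 = +1.
v=2: v_2(a)=4, v_2(b)=7; units ≡ 5, 1 (mod 8); ε·ε+αω+βω = 0·0+4·0+7·1 ≡ 1  ⇒  (a,b)_2 = -1.
v=37: a=37^1·(≡22), b=37^0·(≡15) mod 37; (22|37)=-1, (15|37)=-1; (−1)^{1·0·18}·(-1)^0·(-1)^1 = -1.
v=43: a=43^1·(≡16), b=43^0·(≡28) mod 43; (16|43)=+1, (28|43)=-1; (−1)^{1·0·21}·(+1)^0·(-1)^1 = -1.
v=3: a=3^4·(≡1), b=3^4·(≡2) mod 3; (1|3)=+1, (2|3)=-1; (−1)^{4·4·1}·(+1)^4·(-1)^4 = +1.
v=11: a=11^1·(≡7), b=11^-1·(≡2) mod 11; (7|11)=-1, (2|11)=-1; (−1)^{1·-1·5}·(-1)^-1·(-1)^1 = -1.
v=∞: -6842891 < 0 and -12958 < 0  ⇒  (a,b)_∞ = -1.
v=31: a=31^0·(≡8), b=31^1·(≡18) mod 31; (8|31)=+1, (18|31)=+1; (−1)^{0·1·15}·(+1)^1·(+1)^0 = +1.
(-6842891, -12958 / ℚ) ramifies at {2, 11, 23, 37, 43, ∞}: a division algebra.

[2, 11, 23, 37, 43, inf]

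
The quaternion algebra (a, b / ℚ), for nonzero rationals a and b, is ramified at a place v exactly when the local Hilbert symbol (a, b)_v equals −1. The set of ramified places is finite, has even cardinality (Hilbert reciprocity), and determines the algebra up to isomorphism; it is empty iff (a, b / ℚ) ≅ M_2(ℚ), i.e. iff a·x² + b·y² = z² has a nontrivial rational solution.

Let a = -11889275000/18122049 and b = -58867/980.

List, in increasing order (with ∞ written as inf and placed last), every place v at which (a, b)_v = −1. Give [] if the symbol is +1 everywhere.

(a, b) ≡ (-8990, -215) mod (ℚ^×)²; places V = {2, 3, 5, 7, 11, 23, 29, 31, 37, 43, ∞}.
(a,b)_∞: sgn(-8990)=−, sgn(-215)=−, so -1.
(a,b)_5: α=5, u≡3; β=-1, v≡3 (mod 5); (3|5)=-1, (3|5)=-1; sign (−1)^0·-1^-1·-1^5 = +1.
(a,b)_3: α=-4, u≡1; β=0, v≡1 (mod 3); (1|3)=+1, (1|3)=+1; sign (−1)^0·+1^0·+1^-4 = +1.
(a,b)_23: α=2, u≡12; β=0, v≡19 (mod 23); (12|23)=+1, (19|23)=-1; sign (−1)^0·+1^0·-1^2 = +1.
(a,b)_7: α=0, u≡6; β=-2, v≡4 (mod 7); (6|7)=-1, (4|7)=+1; sign (−1)^0·-1^-2·+1^0 = +1.
(a,b)_29: α=1, u≡25; β=0, v≡14 (mod 29); (25|29)=+1, (14|29)=-1; sign (−1)^0·+1^0·-1^1 = -1.
(a,b)_43: α=-2, u≡35; β=1, v≡4 (mod 43); (35|43)=+1, (4|43)=+1; sign (−1)^0·+1^1·+1^-2 = +1.
(a,b)_31: α=1, u≡8; β=0, v≡5 (mod 31); (8|31)=+1, (5|31)=+1; sign (−1)^0·+1^0·+1^1 = +1.
(a,b)_37: α=0, u≡30; β=2, v≡12 (mod 37); (30|37)=+1, (12|37)=+1; sign (−1)^0·+1^2·+1^0 = +1.
(a,b)_2: α=3, β=-2; u≡1, v≡1 (mod 8); ε(u)ε(v)=0·0, αω(v)=3·0, βω(u)=-2·0; sum ≡ 0  ⇒  +1.
(a,b)_11: α=-2, u≡6; β=0, v≡5 (mod 11); (6|11)=-1, (5|11)=+1; sign (−1)^0·-1^0·+1^-2 = +1.
|Ram(-8990, -215)| = 2, even; anisotropic at {29, ∞}.

[29, inf]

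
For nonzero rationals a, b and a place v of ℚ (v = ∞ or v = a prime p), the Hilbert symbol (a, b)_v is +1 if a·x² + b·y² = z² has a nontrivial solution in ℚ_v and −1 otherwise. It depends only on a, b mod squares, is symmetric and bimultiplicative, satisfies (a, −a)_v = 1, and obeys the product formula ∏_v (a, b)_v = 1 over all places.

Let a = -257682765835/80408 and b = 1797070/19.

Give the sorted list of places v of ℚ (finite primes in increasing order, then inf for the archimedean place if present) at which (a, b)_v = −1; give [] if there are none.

(a, b) ≡ (-100130, 35530) mod (ℚ^×)²; places V = {2, 5, 11, 17, 19, 23, 29, 31, ∞}.
(a,b)_17: α=1, u≡8; β=1, v≡2 (mod 17); (8|17)=+1, (2|17)=+1; sign (−1)^0·+1^1·+1^1 = +1.
(a,b)_2: α=-3, β=1; u≡7, v≡5 (mod 8); ε(u)ε(v)=1·0, αω(v)=-3·1, βω(u)=1·0; sum ≡ 1  ⇒  -1.
(a,b)_5: α=1, u≡1; β=1, v≡1 (mod 5); (1|5)=+1, (1|5)=+1; sign (−1)^0·+1^1·+1^1 = +1.
(a,b)_∞: sgn(-100130)=−, sgn(35530)=+, so +1.
(a,b)_11: α=2, u≡5; β=1, v≡8 (mod 11); (5|11)=+1, (8|11)=-1; sign (−1)^0·+1^1·-1^2 = +1.
(a,b)_23: α=-2, u≡4; β=0, v≡3 (mod 23); (4|23)=+1, (3|23)=+1; sign (−1)^0·+1^0·+1^-2 = +1.
(a,b)_29: α=2, u≡4; β=0, v≡6 (mod 29); (4|29)=+1, (6|29)=+1; sign (−1)^0·+1^0·+1^2 = +1.
(a,b)_31: α=3, u≡16; β=2, v≡25 (mod 31); (16|31)=+1, (25|31)=+1; sign (−1)^0·+1^2·+1^3 = +1.
(a,b)_19: α=-1, u≡13; β=-1, v≡12 (mod 19); (13|19)=-1, (12|19)=-1; sign (−1)^1·-1^-1·-1^-1 = -1.
|Ram(-100130, 35530)| = 2, even; anisotropic at {2, 19}.

[2, 19]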